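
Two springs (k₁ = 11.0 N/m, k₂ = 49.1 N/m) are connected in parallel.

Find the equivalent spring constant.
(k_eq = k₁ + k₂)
k_eq = k₁ + k₂ = 11.0 + 49.1 = 60.1 N/m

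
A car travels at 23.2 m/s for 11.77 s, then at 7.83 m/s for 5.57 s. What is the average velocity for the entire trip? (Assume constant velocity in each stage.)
d₁ = v₁t₁ = 23.2 × 11.77 = 273.064 m
d₂ = v₂t₂ = 7.83 × 5.57 = 43.6131 m
d_total = 316.68 m, t_total = 17.34 s
v_avg = d_total/t_total = 316.68/17.34 = 18.26 m/s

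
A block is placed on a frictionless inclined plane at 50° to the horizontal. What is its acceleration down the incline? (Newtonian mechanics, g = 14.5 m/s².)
a = g sin(θ) = 14.5 × sin(50°) = 14.5 × 0.766 = 11.11 m/s²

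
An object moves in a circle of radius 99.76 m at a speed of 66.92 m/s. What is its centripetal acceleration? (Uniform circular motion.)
a_c = v²/r = 66.92²/99.76 = 4478.29/99.76 = 44.89 m/s²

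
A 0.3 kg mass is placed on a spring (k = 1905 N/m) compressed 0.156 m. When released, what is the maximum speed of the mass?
½kx² = ½mv² → v = x√(k/m) = 0.156×√(1905/0.3) = 12.43 m/s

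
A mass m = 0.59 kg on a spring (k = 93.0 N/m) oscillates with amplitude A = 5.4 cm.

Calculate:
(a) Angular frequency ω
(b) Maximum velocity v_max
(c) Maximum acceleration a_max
ω = √(k/m) = √(93.0/0.59) = 12.55 rad/s
v_max = ωA = 12.55×0.054 = 0.678 m/s
a_max = ω²A = 12.55²×0.054 = 8.512 m/s²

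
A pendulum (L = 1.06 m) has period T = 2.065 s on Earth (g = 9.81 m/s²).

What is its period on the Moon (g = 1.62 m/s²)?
T = 2π√(L/g), so T_moon/T_earth = √(g_earth/g_moon)
T_moon = 2π√(1.06/1.62) = 5.082 s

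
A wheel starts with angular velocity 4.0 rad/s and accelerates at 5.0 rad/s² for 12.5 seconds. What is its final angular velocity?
ω = ω₀ + αt = 4.0 + 5.0 × 12.5 = 66.5 rad/s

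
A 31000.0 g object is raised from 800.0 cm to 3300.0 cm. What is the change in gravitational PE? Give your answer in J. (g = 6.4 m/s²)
ΔPE = mg(h₂ − h₁) = 31 kg × 6.4 m/s² × (33 − 8) m = 4960 J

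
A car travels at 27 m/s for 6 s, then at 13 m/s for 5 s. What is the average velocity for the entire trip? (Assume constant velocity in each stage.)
d₁ = v₁t₁ = 27 × 6 = 162 m
d₂ = v₂t₂ = 13 × 5 = 65 m
d_total = 227 m, t_total = 11 s
v_avg = d_total/t_total = 227/11 = 20.64 m/s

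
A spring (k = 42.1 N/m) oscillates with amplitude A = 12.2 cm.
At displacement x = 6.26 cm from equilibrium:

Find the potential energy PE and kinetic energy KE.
E_total = ½kA² = ½×42.1×(0.122)² = 0.3133 J
PE = ½kx² = ½×42.1×(0.0626)² = 0.08249 J
KE = E_total − PE = 0.2308 J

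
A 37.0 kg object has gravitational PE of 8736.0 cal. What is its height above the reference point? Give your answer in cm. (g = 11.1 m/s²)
PE = mgh → h = PE/(mg) = 3.655e+04 J / (37 kg × 11.1 m/s²) = 89 m = 8900.0 cm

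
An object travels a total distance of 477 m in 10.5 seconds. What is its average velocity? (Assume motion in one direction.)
v_avg = Δd / Δt = 477 / 10.5 = 45.43 m/s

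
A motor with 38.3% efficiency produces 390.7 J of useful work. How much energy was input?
W_in = W_out/η = 390.7/0.383 = 1020.1 J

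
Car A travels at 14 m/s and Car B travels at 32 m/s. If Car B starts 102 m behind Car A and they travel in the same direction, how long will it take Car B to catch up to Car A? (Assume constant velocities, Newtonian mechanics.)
Relative speed: v_rel = 32 - 14 = 18 m/s
Time to catch: t = d₀/v_rel = 102/18 = 5.67 s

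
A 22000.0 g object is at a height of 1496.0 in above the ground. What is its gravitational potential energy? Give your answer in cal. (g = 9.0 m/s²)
PE = mgh = 22 kg × 9.0 m/s² × 38 m = 7524 J = 1798.0 cal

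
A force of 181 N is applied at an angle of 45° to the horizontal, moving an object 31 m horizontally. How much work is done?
W = Fd cosθ = 181×31×cos(45°) = 3967.6 J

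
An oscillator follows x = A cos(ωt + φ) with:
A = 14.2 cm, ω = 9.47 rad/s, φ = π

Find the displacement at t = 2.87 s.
x = A cos(ωt + φ) = 14.2×cos(9.47×2.87 + π) = 6.499 cm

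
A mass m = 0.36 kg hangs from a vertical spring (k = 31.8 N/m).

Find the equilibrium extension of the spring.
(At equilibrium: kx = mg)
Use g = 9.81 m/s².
x_eq = mg/k = 0.36×9.81/31.8 = 0.1111 m = 11.11 cm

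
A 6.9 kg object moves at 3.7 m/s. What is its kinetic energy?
KE = ½mv² = ½×6.9×3.7² = 47.2305 J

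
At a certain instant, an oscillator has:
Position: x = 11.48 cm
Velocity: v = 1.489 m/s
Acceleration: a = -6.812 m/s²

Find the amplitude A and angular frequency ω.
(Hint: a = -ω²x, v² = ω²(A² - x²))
a = −ω²x → ω = √(|a|/x) = √(6.812/0.1148) = 7.703 rad/s
v² = ω²(A² − x²) → A = √(x² + v²/ω²) = √(0.1148² + 1.489²/7.703²) = 0.2248 m = 22.48 cm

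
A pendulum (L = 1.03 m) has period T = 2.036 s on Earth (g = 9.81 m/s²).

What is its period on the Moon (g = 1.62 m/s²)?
T = 2π√(L/g), so T_moon/T_earth = √(g_earth/g_moon)
T_moon = 2π√(1.03/1.62) = 5.01 s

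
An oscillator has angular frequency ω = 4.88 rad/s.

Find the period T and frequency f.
T = 2π/ω = 2π/4.88 = 1.288 s; f = ω/2π = 0.7767 Hz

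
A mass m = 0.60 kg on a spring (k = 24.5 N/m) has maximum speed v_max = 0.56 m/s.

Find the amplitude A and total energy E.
½mv²_max = ½kA² → A = v_max√(m/k) = 0.56×√(0.6/24.5) = 0.08764 m = 8.764 cm
E = ½mv²_max = ½×0.6×0.56² = 0.09408 J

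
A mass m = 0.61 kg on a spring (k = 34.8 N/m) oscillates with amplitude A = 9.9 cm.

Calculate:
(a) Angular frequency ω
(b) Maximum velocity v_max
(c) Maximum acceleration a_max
ω = √(k/m) = √(34.8/0.61) = 7.553 rad/s
v_max = ωA = 7.553×0.099 = 0.7478 m/s
a_max = ω²A = 7.553²×0.099 = 5.648 m/s²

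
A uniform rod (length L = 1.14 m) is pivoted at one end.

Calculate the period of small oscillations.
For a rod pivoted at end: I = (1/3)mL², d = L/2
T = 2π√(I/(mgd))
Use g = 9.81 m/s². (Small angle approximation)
I/m = (1/3)L² = 0.4332 m²; d = L/2 = 0.57 m
T = 2π√(I/(mgd)) = 2π√(0.4332/(9.81×0.57)) = 1.749 s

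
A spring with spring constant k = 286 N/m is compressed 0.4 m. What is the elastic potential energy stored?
PE = ½kx² = ½×286×0.4² = 22.88 J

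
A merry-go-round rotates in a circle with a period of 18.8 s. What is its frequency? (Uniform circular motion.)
f = 1/T = 1/18.8 = 0.0532 Hz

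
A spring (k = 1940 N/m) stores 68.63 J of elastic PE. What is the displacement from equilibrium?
PE = ½kx² → x = √(2PE/k) = √(2×68.63/1940) = 0.266 m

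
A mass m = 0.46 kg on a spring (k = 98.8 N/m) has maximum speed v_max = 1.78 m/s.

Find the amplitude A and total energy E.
½mv²_max = ½kA² → A = v_max√(m/k) = 1.78×√(0.46/98.8) = 0.1215 m = 12.15 cm
E = ½mv²_max = ½×0.46×1.78² = 0.7287 J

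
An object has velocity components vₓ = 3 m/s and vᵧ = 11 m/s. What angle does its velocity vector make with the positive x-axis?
θ = arctan(vᵧ/vₓ) = arctan(11/3) = 74.74°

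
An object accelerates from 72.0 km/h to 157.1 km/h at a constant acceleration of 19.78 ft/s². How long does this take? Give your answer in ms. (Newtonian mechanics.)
t = (v - v₀)/a (with unit conversion) = 3921.0 ms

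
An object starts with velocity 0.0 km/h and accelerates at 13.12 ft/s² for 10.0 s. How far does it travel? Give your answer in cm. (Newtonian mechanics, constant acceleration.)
d = v₀t + ½at² (with unit conversion) = 19990.0 cm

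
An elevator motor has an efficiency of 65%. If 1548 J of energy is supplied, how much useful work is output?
W_out = η × W_in = 0.65 × 1548 = 1006.2 J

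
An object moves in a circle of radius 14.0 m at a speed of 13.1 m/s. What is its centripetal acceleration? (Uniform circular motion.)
a_c = v²/r = 13.1²/14.0 = 171.61/14.0 = 12.26 m/s²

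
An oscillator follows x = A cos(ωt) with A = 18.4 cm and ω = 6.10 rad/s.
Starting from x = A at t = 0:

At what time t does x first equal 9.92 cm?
cos(ωt) = x/A = 9.92/18.4 = 0.5391
ωt = arccos(0.5391) = 1.001 rad
t = 1.001/6.1 = 0.1642 s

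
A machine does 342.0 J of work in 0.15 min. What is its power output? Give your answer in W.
P = W/t = 342 J / 9 s = 38 W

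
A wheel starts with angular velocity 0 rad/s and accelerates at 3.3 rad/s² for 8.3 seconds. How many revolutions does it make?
θ = ω₀t + ½αt² = 0×8.3 + ½×3.3×8.3² = 113.67 rad
Revolutions = θ/(2π) = 113.67/(2π) = 18.09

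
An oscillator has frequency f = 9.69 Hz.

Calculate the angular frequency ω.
ω = 2πf = 2π×9.69 = 60.88 rad/s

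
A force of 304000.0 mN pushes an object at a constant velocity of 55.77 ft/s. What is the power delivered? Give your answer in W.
P = Fv = 304 N × 17 m/s = 5168 W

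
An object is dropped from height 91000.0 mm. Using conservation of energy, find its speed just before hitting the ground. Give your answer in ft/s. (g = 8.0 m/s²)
mgh = ½mv² → v = √(2gh) = √(2×8.0×91) = 38.16 m/s = 125.2 ft/s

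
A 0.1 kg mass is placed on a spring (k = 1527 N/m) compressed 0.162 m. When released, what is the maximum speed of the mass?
½kx² = ½mv² → v = x√(k/m) = 0.162×√(1527/0.1) = 20.02 m/s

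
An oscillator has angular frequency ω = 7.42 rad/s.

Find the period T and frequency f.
T = 2π/ω = 2π/7.42 = 0.8468 s; f = ω/2π = 1.181 Hz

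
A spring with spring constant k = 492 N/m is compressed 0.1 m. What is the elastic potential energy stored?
PE = ½kx² = ½×492×0.1² = 2.46 J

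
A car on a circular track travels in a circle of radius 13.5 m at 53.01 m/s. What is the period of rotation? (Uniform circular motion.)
T = 2πr/v = 2π×13.5/53.01 = 1.6 s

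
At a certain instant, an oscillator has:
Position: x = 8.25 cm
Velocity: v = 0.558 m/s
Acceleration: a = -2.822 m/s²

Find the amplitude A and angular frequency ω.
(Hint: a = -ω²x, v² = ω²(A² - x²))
a = −ω²x → ω = √(|a|/x) = √(2.822/0.0825) = 5.849 rad/s
v² = ω²(A² − x²) → A = √(x² + v²/ω²) = √(0.0825² + 0.558²/5.849²) = 0.1261 m = 12.61 cm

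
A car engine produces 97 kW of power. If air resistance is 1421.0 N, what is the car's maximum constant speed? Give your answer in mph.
P = Fv → v = P/F = 97000 W / 1421 N = 68.26 m/s = 152.7 mph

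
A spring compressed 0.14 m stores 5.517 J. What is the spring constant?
PE = ½kx² → k = 2PE/x² = 2×5.517/0.14² = 563.0 N/m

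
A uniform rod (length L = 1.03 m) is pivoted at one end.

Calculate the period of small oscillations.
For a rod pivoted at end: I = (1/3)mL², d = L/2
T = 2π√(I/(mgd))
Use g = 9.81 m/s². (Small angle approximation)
I/m = (1/3)L² = 0.3536 m²; d = L/2 = 0.515 m
T = 2π√(I/(mgd)) = 2π√(0.3536/(9.81×0.515)) = 1.662 s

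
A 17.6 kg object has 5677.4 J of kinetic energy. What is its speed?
KE = ½mv² → v = √(2KE/m) = √(2×5677.4/17.6) = 25.4 m/s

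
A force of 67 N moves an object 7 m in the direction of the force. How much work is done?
W = Fd = 67×7 = 469.0 J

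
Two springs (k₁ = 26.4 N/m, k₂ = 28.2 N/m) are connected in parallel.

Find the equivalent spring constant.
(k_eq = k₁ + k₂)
k_eq = k₁ + k₂ = 26.4 + 28.2 = 54.6 N/m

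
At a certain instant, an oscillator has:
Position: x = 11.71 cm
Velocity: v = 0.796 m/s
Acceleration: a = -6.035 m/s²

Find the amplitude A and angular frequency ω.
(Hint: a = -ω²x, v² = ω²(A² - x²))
a = −ω²x → ω = √(|a|/x) = √(6.035/0.1171) = 7.179 rad/s
v² = ω²(A² − x²) → A = √(x² + v²/ω²) = √(0.1171² + 0.796²/7.179²) = 0.1613 m = 16.13 cm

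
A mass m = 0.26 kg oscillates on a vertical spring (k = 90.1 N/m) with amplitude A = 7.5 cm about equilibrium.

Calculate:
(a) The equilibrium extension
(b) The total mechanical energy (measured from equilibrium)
x_eq = mg/k = 0.26×9.81/90.1 = 0.02831 m = 2.831 cm
E = ½kA² = ½×90.1×(0.075)² = 0.2534 J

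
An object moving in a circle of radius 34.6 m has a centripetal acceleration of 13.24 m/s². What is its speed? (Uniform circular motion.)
v = √(a_c × r) = √(13.24 × 34.6) = 21.4 m/s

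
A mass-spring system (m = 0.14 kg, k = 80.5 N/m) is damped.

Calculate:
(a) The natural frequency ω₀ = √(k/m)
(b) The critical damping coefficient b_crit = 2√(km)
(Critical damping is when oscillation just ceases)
ω₀ = √(k/m) = √(80.5/0.14) = 23.98 rad/s
b_crit = 2√(km) = 2√(80.5×0.14) = 6.714 kg/s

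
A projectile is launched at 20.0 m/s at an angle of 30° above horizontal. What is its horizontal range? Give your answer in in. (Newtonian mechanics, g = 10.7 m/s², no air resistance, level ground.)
R = v₀² sin(2θ) / g (with unit conversion) = 1275.0 in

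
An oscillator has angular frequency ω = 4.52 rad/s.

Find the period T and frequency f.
T = 2π/ω = 2π/4.52 = 1.39 s; f = ω/2π = 0.7194 Hz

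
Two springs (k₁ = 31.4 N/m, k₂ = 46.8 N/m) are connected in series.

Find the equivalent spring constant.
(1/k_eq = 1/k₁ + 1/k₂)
1/k_eq = 1/31.4 + 1/46.8 = 0.053215; k_eq = 18.79 N/m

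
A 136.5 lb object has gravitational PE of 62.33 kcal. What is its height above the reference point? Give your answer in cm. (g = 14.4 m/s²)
PE = mgh → h = PE/(mg) = 2.608e+05 J / (61.92 kg × 14.4 m/s²) = 292.5 m = 29250.0 cm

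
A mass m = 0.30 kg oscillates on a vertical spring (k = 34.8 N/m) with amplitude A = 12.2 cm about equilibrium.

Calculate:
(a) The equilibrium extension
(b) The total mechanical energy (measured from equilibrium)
x_eq = mg/k = 0.3×9.81/34.8 = 0.08457 m = 8.457 cm
E = ½kA² = ½×34.8×(0.122)² = 0.259 J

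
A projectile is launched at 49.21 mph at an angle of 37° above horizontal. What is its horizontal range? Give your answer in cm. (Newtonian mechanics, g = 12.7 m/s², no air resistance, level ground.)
R = v₀² sin(2θ) / g (with unit conversion) = 3663.0 cm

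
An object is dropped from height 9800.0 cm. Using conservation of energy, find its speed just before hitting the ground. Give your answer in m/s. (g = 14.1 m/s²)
mgh = ½mv² → v = √(2gh) = √(2×14.1×98) = 52.57 m/s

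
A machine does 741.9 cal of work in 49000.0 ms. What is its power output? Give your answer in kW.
P = W/t = 3104 J / 49 s = 63.35 W = 0.06335 kW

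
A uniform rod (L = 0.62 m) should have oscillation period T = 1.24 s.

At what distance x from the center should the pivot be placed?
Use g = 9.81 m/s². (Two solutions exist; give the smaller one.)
T = 2π√((L²/12 + x²)/(gx)). Let c = T²g/(4π²) = 0.3821.
x² − cx + L²/12 = 0 → x = (c − √(c² − L²/3))/2 = 0.1242 m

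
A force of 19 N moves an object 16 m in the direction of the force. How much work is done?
W = Fd = 19×16 = 304.0 J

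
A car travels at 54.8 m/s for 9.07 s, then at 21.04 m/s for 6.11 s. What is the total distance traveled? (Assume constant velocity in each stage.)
d₁ = v₁t₁ = 54.8 × 9.07 = 497.036 m
d₂ = v₂t₂ = 21.04 × 6.11 = 128.554 m
d_total = 497.036 + 128.554 = 625.59 m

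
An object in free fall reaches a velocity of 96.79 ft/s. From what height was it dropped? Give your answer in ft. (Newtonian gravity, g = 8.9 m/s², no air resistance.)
h = v²/(2g) (with unit conversion) = 160.4 ft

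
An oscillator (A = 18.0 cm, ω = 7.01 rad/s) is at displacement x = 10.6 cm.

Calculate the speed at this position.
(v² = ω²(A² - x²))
v = ω√(A² − x²) = 7.01×√(0.18² − 0.106²) = 1.02 m/s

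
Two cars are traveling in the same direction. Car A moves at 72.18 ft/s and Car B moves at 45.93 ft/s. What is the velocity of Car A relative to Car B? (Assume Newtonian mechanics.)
v_rel = v_A - v_B = 72.18 - 45.93 = 26.25 ft/s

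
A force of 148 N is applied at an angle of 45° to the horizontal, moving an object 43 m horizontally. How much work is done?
W = Fd cosθ = 148×43×cos(45°) = 4500.0 J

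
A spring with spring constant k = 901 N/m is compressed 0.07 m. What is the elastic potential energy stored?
PE = ½kx² = ½×901×0.07² = 2.207 J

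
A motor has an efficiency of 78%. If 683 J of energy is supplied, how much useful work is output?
W_out = η × W_in = 0.78 × 683 = 532.74 J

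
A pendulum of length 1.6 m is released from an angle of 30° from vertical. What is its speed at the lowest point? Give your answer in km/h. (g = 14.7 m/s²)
h = L(1 − cosθ) = 1.6×(1 − cos30°) = 0.2144 m
v = √(2gh) = √(2×14.7×0.2144) = 2.51 m/s = 9.037 km/h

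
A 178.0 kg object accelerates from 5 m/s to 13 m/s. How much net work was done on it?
W_net = ΔKE = ½m(v₂² − v₁²) = ½×178.0×(13² − 5²) = 12816.0 J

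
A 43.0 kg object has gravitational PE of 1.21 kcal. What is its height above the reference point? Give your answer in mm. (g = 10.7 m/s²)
PE = mgh → h = PE/(mg) = 5063 J / (43 kg × 10.7 m/s²) = 11 m = 11000.0 mm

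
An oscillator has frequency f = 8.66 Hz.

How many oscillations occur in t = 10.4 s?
n = f×t = 8.66×10.4 = 90.06 oscillations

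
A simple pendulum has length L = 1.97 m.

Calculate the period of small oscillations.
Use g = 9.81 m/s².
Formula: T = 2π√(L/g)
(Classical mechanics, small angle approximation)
T = 2π√(L/g) = 2π√(1.97/9.81) = 2.816 s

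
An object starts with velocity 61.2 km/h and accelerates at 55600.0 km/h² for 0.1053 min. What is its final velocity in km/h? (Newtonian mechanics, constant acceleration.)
v = v₀ + at (with unit conversion) = 158.8 km/h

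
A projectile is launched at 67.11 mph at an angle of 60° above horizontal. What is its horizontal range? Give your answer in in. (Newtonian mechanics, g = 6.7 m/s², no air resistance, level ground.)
R = v₀² sin(2θ) / g (with unit conversion) = 4580.0 in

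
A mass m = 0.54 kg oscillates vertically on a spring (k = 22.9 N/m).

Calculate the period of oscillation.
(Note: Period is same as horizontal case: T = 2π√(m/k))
T = 2π√(m/k) = 2π√(0.54/22.9) = 0.9648 s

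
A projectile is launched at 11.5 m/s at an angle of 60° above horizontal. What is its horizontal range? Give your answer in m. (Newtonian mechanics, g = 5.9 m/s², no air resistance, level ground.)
R = v₀² sin(2θ) / g = 19.41 m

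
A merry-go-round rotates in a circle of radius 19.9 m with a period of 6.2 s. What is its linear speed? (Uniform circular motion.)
v = 2πr/T = 2π×19.9/6.2 = 20.17 m/s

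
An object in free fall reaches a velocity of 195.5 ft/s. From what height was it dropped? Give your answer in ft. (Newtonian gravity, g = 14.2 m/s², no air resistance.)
h = v²/(2g) (with unit conversion) = 410.2 ft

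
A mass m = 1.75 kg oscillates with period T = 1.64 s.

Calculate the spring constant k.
T = 2π√(m/k) → k = m(2π/T)² = 1.75×(2π/1.64)² = 25.69 N/m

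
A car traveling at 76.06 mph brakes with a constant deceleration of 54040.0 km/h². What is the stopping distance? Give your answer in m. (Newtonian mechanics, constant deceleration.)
d = v₀² / (2a) (with unit conversion) = 138.6 m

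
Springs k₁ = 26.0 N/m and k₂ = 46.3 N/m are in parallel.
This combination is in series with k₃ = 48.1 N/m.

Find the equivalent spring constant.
k₁₂ = k₁ + k₂ = 72.3 N/m (parallel)
1/k_eq = 1/k₁₂ + 1/k₃ → k_eq = 28.88 N/m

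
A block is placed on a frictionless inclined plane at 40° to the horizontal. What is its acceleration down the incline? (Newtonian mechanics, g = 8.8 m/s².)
a = g sin(θ) = 8.8 × sin(40°) = 8.8 × 0.6428 = 5.66 m/s²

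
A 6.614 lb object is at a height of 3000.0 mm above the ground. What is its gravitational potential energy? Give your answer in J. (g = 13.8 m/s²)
PE = mgh = 3 kg × 13.8 m/s² × 3 m = 124.2 J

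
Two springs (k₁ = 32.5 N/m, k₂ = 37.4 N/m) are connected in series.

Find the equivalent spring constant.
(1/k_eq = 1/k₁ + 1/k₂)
1/k_eq = 1/32.5 + 1/37.4 = 0.057507; k_eq = 17.39 N/m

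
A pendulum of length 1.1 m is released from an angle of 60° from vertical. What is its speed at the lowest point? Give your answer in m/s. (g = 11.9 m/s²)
h = L(1 − cosθ) = 1.1×(1 − cos60°) = 0.55 m
v = √(2gh) = √(2×11.9×0.55) = 3.618 m/s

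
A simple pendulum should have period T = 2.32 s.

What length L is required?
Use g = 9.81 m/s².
T = 2π√(L/g) → L = g(T/2π)² = 9.81×(2.32/2π)² = 1.337 m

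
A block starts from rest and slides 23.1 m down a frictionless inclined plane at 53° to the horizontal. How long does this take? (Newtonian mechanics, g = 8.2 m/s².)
a = g sin(θ) = 8.2 × sin(53°) = 6.55 m/s²
t = √(2d/a) = √(2 × 23.1 / 6.55) = 2.66 s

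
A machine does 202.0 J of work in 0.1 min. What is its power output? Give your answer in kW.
P = W/t = 202 J / 6 s = 33.67 W = 0.03367 kW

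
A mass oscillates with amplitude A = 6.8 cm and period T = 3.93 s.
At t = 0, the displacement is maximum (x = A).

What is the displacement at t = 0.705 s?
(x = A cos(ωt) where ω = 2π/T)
ω = 2π/T = 2π/3.93 = 1.599 rad/s
x = A cos(ωt) = 6.8×cos(1.599×0.705) = 2.919 cm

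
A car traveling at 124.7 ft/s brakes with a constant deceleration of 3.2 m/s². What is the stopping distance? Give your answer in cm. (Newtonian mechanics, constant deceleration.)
d = v₀² / (2a) (with unit conversion) = 22570.0 cm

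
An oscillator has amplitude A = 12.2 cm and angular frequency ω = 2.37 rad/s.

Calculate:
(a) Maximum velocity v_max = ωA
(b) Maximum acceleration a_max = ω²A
v_max = ωA = 2.37×0.122 = 0.2891 m/s
a_max = ω²A = 2.37²×0.122 = 0.6853 m/s²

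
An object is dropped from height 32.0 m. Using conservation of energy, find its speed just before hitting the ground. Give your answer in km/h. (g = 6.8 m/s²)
mgh = ½mv² → v = √(2gh) = √(2×6.8×32) = 20.86 m/s = 75.1 km/h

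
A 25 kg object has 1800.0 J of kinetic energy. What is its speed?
KE = ½mv² → v = √(2KE/m) = √(2×1800.0/25) = 12.0 m/s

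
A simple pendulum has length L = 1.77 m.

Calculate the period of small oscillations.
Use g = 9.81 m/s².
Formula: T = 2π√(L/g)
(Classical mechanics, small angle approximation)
T = 2π√(L/g) = 2π√(1.77/9.81) = 2.669 s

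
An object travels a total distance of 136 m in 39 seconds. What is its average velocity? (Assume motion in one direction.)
v_avg = Δd / Δt = 136 / 39 = 3.49 m/s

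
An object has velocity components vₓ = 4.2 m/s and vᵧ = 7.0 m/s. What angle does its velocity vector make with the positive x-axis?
θ = arctan(vᵧ/vₓ) = arctan(7.0/4.2) = 59.04°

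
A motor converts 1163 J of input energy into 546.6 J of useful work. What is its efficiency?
η = W_out/W_in = 546.6/1163 = 0.47 = 47.0%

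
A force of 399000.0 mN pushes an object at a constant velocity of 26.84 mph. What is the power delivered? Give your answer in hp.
P = Fv = 399 N × 12 m/s = 4787 W = 6.42 hp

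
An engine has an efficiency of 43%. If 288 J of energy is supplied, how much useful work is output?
W_out = η × W_in = 0.43 × 288 = 123.84 J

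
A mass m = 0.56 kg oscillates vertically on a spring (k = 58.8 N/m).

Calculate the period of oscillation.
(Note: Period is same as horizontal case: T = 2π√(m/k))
T = 2π√(m/k) = 2π√(0.56/58.8) = 0.6132 s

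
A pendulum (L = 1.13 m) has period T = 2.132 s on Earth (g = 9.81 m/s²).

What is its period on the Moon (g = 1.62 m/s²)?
T = 2π√(L/g), so T_moon/T_earth = √(g_earth/g_moon)
T_moon = 2π√(1.13/1.62) = 5.248 s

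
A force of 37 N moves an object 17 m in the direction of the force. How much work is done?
W = Fd = 37×17 = 629.0 J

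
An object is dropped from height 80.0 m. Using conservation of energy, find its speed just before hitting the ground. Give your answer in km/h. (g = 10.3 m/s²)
mgh = ½mv² → v = √(2gh) = √(2×10.3×80) = 40.6 m/s = 146.1 km/h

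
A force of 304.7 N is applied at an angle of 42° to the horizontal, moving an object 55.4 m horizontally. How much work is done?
W = Fd cosθ = 304.7×55.4×cos(42°) = 12545.0 J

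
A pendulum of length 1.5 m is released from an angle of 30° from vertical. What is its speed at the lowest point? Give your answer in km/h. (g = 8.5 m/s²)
h = L(1 − cosθ) = 1.5×(1 − cos30°) = 0.201 m
v = √(2gh) = √(2×8.5×0.201) = 1.848 m/s = 6.654 km/h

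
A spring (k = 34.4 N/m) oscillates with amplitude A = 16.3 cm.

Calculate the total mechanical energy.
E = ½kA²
E = ½kA² = ½×34.4×(0.163)² = 0.457 J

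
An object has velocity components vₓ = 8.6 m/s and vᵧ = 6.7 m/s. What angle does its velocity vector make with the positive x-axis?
θ = arctan(vᵧ/vₓ) = arctan(6.7/8.6) = 37.92°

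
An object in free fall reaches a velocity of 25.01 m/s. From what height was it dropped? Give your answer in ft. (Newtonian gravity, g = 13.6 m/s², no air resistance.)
h = v²/(2g) (with unit conversion) = 75.45 ft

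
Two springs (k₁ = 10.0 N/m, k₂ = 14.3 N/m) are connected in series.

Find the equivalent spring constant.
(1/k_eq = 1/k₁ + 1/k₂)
1/k_eq = 1/10.0 + 1/14.3 = 0.16993; k_eq = 5.885 N/m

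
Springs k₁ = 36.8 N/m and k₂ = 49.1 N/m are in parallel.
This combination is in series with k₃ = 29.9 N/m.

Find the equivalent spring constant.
k₁₂ = k₁ + k₂ = 85.9 N/m (parallel)
1/k_eq = 1/k₁₂ + 1/k₃ → k_eq = 22.18 N/m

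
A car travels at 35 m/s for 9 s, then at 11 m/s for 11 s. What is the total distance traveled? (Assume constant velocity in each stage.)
d₁ = v₁t₁ = 35 × 9 = 315 m
d₂ = v₂t₂ = 11 × 11 = 121 m
d_total = 315 + 121 = 436 m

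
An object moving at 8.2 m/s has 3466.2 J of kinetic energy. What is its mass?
KE = ½mv² → m = 2KE/v² = 2×3466.2/8.2² = 103.1 kg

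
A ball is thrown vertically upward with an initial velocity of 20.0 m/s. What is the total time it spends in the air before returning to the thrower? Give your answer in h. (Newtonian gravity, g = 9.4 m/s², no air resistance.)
t_total = 2v₀/g (with unit conversion) = 0.001182 h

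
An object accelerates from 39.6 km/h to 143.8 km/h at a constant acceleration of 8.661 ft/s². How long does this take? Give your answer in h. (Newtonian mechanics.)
t = (v - v₀)/a (with unit conversion) = 0.003046 h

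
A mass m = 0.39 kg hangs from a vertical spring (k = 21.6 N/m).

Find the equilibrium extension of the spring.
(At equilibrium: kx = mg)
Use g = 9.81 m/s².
x_eq = mg/k = 0.39×9.81/21.6 = 0.1771 m = 17.71 cm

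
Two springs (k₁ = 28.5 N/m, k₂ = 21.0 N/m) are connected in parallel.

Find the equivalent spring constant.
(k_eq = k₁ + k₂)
k_eq = k₁ + k₂ = 28.5 + 21.0 = 49.5 N/m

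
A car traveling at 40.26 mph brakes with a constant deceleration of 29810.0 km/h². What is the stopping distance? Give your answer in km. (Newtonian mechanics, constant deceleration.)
d = v₀² / (2a) (with unit conversion) = 0.07041 km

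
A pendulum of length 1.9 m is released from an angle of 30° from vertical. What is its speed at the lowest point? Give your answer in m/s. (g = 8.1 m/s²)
h = L(1 − cosθ) = 1.9×(1 − cos30°) = 0.2546 m
v = √(2gh) = √(2×8.1×0.2546) = 2.031 m/s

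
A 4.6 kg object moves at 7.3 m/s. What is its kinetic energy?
KE = ½mv² = ½×4.6×7.3² = 122.567 J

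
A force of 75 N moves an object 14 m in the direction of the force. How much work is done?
W = Fd = 75×14 = 1050.0 J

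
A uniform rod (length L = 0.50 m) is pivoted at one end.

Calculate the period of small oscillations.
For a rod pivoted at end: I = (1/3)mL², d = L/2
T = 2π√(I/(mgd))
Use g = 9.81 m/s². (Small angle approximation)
I/m = (1/3)L² = 0.08333 m²; d = L/2 = 0.25 m
T = 2π√(I/(mgd)) = 2π√(0.08333/(9.81×0.25)) = 1.158 s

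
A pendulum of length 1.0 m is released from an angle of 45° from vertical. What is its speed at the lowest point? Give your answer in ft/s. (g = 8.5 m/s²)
h = L(1 − cosθ) = 1.0×(1 − cos45°) = 0.2929 m
v = √(2gh) = √(2×8.5×0.2929) = 2.231 m/s = 7.321 ft/s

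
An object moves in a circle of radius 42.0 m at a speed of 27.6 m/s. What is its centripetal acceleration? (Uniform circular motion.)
a_c = v²/r = 27.6²/42.0 = 761.76/42.0 = 18.14 m/s²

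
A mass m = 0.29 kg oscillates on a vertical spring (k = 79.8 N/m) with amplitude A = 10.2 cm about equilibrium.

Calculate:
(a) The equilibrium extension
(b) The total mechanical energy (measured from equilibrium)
x_eq = mg/k = 0.29×9.81/79.8 = 0.03565 m = 3.565 cm
E = ½kA² = ½×79.8×(0.102)² = 0.4151 J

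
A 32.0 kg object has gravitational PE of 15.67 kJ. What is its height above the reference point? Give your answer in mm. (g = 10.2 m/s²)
PE = mgh → h = PE/(mg) = 1.567e+04 J / (32 kg × 10.2 m/s²) = 48.01 m = 48010.0 mm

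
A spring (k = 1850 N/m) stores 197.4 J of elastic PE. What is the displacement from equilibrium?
PE = ½kx² → x = √(2PE/k) = √(2×197.4/1850) = 0.462 m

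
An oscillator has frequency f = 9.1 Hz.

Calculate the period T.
T = 1/f = 1/9.1 = 0.1099 s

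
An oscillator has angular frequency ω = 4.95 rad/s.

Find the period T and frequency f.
T = 2π/ω = 2π/4.95 = 1.269 s; f = ω/2π = 0.7878 Hz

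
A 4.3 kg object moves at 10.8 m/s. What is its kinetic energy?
KE = ½mv² = ½×4.3×10.8² = 250.776 J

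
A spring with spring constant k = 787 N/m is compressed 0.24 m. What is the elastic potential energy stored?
PE = ½kx² = ½×787×0.24² = 22.67 J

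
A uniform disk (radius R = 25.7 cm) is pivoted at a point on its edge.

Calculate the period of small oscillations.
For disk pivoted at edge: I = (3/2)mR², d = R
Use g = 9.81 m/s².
I/m = (3/2)R² = 0.09907 m²; d = R = 0.257 m
T = 2π√((3/2)R²/(gR)) = 2π√(3R/(2g)) = 1.246 s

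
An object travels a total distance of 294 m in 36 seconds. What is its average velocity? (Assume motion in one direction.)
v_avg = Δd / Δt = 294 / 36 = 8.17 m/s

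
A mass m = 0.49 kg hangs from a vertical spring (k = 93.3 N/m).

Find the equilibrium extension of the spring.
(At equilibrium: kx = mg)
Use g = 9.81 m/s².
x_eq = mg/k = 0.49×9.81/93.3 = 0.05152 m = 5.152 cm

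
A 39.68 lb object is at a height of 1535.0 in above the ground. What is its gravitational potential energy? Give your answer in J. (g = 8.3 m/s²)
PE = mgh = 18 kg × 8.3 m/s² × 38.99 m = 5824 J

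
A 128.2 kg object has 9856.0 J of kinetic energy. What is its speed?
KE = ½mv² → v = √(2KE/m) = √(2×9856.0/128.2) = 12.4 m/s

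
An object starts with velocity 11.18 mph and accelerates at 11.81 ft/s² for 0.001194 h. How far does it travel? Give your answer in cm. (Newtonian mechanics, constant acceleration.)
d = v₀t + ½at² (with unit conversion) = 5474.0 cm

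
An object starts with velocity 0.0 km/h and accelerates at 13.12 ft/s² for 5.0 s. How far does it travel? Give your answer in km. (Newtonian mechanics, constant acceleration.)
d = v₀t + ½at² (with unit conversion) = 0.04999 km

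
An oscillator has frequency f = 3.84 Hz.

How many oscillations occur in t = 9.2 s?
n = f×t = 3.84×9.2 = 35.33 oscillations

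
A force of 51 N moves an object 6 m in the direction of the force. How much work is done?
W = Fd = 51×6 = 306.0 J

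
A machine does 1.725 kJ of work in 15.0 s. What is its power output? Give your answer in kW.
P = W/t = 1725 J / 15 s = 115 W = 0.115 kW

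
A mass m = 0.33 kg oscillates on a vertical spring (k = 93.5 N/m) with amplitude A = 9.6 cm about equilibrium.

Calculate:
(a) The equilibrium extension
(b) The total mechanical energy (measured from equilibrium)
x_eq = mg/k = 0.33×9.81/93.5 = 0.03462 m = 3.462 cm
E = ½kA² = ½×93.5×(0.096)² = 0.4308 J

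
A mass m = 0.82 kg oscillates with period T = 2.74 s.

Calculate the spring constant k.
T = 2π√(m/k) → k = m(2π/T)² = 0.82×(2π/2.74)² = 4.312 N/m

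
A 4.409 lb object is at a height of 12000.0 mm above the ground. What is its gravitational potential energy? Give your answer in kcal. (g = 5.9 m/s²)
PE = mgh = 2 kg × 5.9 m/s² × 12 m = 141.6 J = 0.03384 kcal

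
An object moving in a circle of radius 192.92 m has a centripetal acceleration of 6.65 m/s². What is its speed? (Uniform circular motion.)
v = √(a_c × r) = √(6.65 × 192.92) = 35.82 m/s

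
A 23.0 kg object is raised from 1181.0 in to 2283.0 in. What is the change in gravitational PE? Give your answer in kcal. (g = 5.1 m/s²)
ΔPE = mg(h₂ − h₁) = 23 kg × 5.1 m/s² × (57.99 − 30) m = 3283 J = 0.7847 kcal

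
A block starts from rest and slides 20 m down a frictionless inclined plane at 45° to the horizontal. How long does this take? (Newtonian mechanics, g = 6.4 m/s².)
a = g sin(θ) = 6.4 × sin(45°) = 4.53 m/s²
t = √(2d/a) = √(2 × 20 / 4.53) = 2.97 s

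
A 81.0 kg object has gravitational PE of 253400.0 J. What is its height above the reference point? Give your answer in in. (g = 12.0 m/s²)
PE = mgh → h = PE/(mg) = 2.534e+05 J / (81 kg × 12.0 m/s²) = 260.7 m = 10260.0 in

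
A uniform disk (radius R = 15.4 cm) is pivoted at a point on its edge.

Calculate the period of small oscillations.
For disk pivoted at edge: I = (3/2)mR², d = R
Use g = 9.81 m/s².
I/m = (3/2)R² = 0.03557 m²; d = R = 0.154 m
T = 2π√((3/2)R²/(gR)) = 2π√(3R/(2g)) = 0.9642 s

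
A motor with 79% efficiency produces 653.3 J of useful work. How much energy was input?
W_in = W_out/η = 653.3/0.79 = 826.96 J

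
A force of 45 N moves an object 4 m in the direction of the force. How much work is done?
W = Fd = 45×4 = 180.0 J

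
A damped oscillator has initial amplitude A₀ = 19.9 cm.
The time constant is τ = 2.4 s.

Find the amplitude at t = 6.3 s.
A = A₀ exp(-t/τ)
A = A₀ exp(−t/τ) = 19.9×exp(−6.3/2.4) = 1.442 cm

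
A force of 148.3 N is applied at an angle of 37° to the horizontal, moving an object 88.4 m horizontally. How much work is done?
W = Fd cosθ = 148.3×88.4×cos(37°) = 10470.0 J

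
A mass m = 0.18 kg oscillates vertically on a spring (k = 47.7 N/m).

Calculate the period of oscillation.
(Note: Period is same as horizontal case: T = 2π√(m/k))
T = 2π√(m/k) = 2π√(0.18/47.7) = 0.386 s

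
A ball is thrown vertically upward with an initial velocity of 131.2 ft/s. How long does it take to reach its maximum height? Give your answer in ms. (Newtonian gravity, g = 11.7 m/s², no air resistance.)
t_up = v₀/g (with unit conversion) = 3418.0 ms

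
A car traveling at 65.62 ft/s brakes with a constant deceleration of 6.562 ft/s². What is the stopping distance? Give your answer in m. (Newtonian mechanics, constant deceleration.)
d = v₀² / (2a) (with unit conversion) = 100.0 m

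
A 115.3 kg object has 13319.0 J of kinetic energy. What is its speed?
KE = ½mv² → v = √(2KE/m) = √(2×13319.0/115.3) = 15.2 m/s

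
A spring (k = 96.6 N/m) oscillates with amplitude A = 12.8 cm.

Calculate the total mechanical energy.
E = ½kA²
E = ½kA² = ½×96.6×(0.128)² = 0.7913 J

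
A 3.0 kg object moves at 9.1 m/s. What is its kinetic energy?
KE = ½mv² = ½×3.0×9.1² = 124.215 J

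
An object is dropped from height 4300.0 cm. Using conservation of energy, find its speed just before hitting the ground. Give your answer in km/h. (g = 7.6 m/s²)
mgh = ½mv² → v = √(2gh) = √(2×7.6×43) = 25.57 m/s = 92.04 km/h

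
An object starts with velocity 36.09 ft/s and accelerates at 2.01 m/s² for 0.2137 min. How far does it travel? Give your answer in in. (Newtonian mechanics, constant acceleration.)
d = v₀t + ½at² (with unit conversion) = 12060.0 in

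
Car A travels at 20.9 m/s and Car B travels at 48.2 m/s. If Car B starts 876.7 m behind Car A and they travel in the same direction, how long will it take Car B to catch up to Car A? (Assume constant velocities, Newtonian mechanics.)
Relative speed: v_rel = 48.2 - 20.9 = 27.3 m/s
Time to catch: t = d₀/v_rel = 876.7/27.3 = 32.11 s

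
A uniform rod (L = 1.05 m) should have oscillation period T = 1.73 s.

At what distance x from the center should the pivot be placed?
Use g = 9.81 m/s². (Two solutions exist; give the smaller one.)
T = 2π√((L²/12 + x²)/(gx)). Let c = T²g/(4π²) = 0.7437.
x² − cx + L²/12 = 0 → x = (c − √(c² − L²/3))/2 = 0.1564 m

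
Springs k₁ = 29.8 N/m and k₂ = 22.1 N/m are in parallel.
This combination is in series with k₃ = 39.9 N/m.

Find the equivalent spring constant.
k₁₂ = k₁ + k₂ = 51.9 N/m (parallel)
1/k_eq = 1/k₁₂ + 1/k₃ → k_eq = 22.56 N/m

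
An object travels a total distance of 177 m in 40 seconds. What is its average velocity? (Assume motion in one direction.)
v_avg = Δd / Δt = 177 / 40 = 4.42 m/s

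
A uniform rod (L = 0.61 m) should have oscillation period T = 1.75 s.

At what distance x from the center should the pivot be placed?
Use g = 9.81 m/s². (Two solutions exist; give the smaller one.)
T = 2π√((L²/12 + x²)/(gx)). Let c = T²g/(4π²) = 0.761.
x² − cx + L²/12 = 0 → x = (c − √(c² − L²/3))/2 = 0.0432 m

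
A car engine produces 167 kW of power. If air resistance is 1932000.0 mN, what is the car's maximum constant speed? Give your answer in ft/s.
P = Fv → v = P/F = 167000 W / 1932 N = 86.44 m/s = 283.6 ft/s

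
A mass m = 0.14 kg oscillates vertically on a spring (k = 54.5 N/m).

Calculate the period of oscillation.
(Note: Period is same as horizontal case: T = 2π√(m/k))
T = 2π√(m/k) = 2π√(0.14/54.5) = 0.3185 s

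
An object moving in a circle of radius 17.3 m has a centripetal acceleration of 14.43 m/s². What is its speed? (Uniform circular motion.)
v = √(a_c × r) = √(14.43 × 17.3) = 15.8 m/s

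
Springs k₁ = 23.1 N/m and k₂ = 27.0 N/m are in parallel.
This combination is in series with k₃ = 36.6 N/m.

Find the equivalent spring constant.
k₁₂ = k₁ + k₂ = 50.1 N/m (parallel)
1/k_eq = 1/k₁₂ + 1/k₃ → k_eq = 21.15 N/m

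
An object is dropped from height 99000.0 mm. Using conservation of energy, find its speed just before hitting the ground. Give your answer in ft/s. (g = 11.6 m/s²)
mgh = ½mv² → v = √(2gh) = √(2×11.6×99) = 47.92 m/s = 157.2 ft/s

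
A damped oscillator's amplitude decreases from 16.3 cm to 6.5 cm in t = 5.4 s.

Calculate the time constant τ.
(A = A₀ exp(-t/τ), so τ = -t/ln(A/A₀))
A/A₀ = 6.5/16.3 = 0.3988; ln(A/A₀) = -0.9194
τ = −t/ln(A/A₀) = −5.4/-0.9194 = 5.874 s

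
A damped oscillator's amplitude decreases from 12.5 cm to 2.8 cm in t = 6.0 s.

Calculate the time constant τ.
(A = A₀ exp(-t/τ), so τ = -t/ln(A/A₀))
A/A₀ = 2.8/12.5 = 0.224; ln(A/A₀) = -1.496
τ = −t/ln(A/A₀) = −6.0/-1.496 = 4.01 s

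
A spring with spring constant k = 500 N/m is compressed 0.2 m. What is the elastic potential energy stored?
PE = ½kx² = ½×500×0.2² = 10.0 J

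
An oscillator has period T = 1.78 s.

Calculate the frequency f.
f = 1/T = 1/1.78 = 0.5618 Hz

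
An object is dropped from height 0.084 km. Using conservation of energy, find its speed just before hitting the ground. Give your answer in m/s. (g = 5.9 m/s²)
mgh = ½mv² → v = √(2gh) = √(2×5.9×84) = 31.48 m/s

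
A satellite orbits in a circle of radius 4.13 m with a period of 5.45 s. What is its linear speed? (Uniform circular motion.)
v = 2πr/T = 2π×4.13/5.45 = 4.76 m/s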